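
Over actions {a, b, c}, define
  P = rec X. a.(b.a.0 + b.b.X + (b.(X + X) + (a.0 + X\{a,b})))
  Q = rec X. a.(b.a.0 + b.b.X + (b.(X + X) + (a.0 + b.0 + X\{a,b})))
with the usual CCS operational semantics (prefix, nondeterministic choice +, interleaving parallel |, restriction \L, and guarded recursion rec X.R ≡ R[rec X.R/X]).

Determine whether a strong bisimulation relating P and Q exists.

P's transition system — 6 states:
  u0 = rec X. a.(b.a.0 + b.b.X + (b.(X + X) + (a.0 + X\{a,b}))) has moves ··a··> u1
  u1 = b.a.0 + b.b.(rec X. a.(b.a.0 + b.b.X + (b.(X + X) + (a.0 + X\{a,b})))) + (b.((rec X. a.(b.a.0 + b.b.X + (b.(X + X) + (a.0 + X\{a,b})))) + (rec X. a.(b.a.0 + b.b.X + (b.(X + X) + (a.0 + X\{a,b}))))) + (a.0 + (rec X. a.(b.a.0 + b.b.X + (b.(X + X) + (a.0 + X\{a,b}))))\{a,b})) has moves ··a··> u2, ··b··> u3, ··b··> u4, ··b··> u5
  u2 = 0 has moves ·
  u3 = (rec X. a.(b.a.0 + b.b.X + (b.(X + X) + (a.0 + X\{a,b})))) + (rec X. a.(b.a.0 + b.b.X + (b.(X + X) + (a.0 + X\{a,b})))) has moves ··a··> u1
  u4 = a.0 has moves ··a··> u2
  u5 = b.(rec X. a.(b.a.0 + b.b.X + (b.(X + X) + (a.0 + X\{a,b})))) has moves ··b··> u0
Q's transition system — 6 states:
  v0 = rec X. a.(b.a.0 + b.b.X + (b.(X + X) + (a.0 + b.0 + X\{a,b}))) has moves ··a··> v1
  v1 = b.a.0 + b.b.(rec X. a.(b.a.0 + b.b.X + (b.(X + X) + (a.0 + b.0 + X\{a,b})))) + (b.((rec X. a.(b.a.0 + b.b.X + (b.(X + X) + (a.0 + b.0 + X\{a,b})))) + (rec X. a.(b.a.0 + b.b.X + (b.(X + X) + (a.0 + b.0 + X\{a,b}))))) + (a.0 + b.0 + (rec X. a.(b.a.0 + b.b.X + (b.(X + X) + (a.0 + b.0 + X\{a,b}))))\{a,b})) has moves ··a··> v2, ··b··> v2, ··b··> v3, ··b··> v4, ··b··> v5
  v2 = 0 has moves ·
  v3 = (rec X. a.(b.a.0 + b.b.X + (b.(X + X) + (a.0 + b.0 + X\{a,b})))) + (rec X. a.(b.a.0 + b.b.X + (b.(X + X) + (a.0 + b.0 + X\{a,b})))) has moves ··a··> v1
  v4 = a.0 has moves ··a··> v2
  v5 = b.(rec X. a.(b.a.0 + b.b.X + (b.(X + X) + (a.0 + b.0 + X\{a,b})))) has moves ··b··> v0
Coarsest stable partition (strong bisimilarity classes):
  B0 = {u0, u3}
  B1 = {u1}
  B2 = {u5}
  B3 = {u4, v4}
  B4 = {u2, v2}
  B5 = {v0, v3}
  B6 = {v1}
  B7 = {v5}
u0 ∈ B0, v0 ∈ B5 → different blocks

not bisimilar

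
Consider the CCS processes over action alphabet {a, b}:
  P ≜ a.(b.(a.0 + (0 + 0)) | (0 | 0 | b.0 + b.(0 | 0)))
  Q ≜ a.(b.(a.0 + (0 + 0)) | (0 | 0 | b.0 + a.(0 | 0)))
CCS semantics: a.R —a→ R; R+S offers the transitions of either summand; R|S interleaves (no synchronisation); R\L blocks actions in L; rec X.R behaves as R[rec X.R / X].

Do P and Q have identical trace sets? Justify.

P's transition system — 10 states:
  u0 = a.(b.(a.0 + (0 + 0)) | (0 | 0 | b.0 + b.(0 | 0))) has moves —a→ u1
  u1 = b.(a.0 + (0 + 0)) | (0 | 0 | b.0 + b.(0 | 0)) has moves —b→ u2, —b→ u3, —b→ u4
  u2 = (a.0 + (0 + 0)) | (0 | 0 | b.0 + b.(0 | 0)) has moves —a→ u5, —b→ u6, —b→ u7
  u3 = b.(a.0 + (0 + 0)) | (0 | 0 | 0) has moves —b→ u6
  u4 = b.(a.0 + (0 + 0)) | (0 | 0) has moves —b→ u7
  u5 = 0 | (0 | 0 | b.0 + b.(0 | 0)) has moves —b→ u8, —b→ u9
  u6 = (a.0 + (0 + 0)) | (0 | 0 | 0) has moves —a→ u8
  u7 = (a.0 + (0 + 0)) | (0 | 0) has moves —a→ u9
  u8 = 0 | (0 | 0 | 0) has moves ·
  u9 = 0 | (0 | 0) has moves ·
Q's transition system — 10 states:
  v0 = a.(b.(a.0 + (0 + 0)) | (0 | 0 | b.0 + a.(0 | 0))) has moves —a→ v1
  v1 = b.(a.0 + (0 + 0)) | (0 | 0 | b.0 + a.(0 | 0)) has moves —a→ v2, —b→ v3, —b→ v4
  v2 = b.(a.0 + (0 + 0)) | (0 | 0) has moves —b→ v5
  v3 = (a.0 + (0 + 0)) | (0 | 0 | b.0 + a.(0 | 0)) has moves —a→ v5, —a→ v6, —b→ v7
  v4 = b.(a.0 + (0 + 0)) | (0 | 0 | 0) has moves —b→ v7
  v5 = (a.0 + (0 + 0)) | (0 | 0) has moves —a→ v8
  v6 = 0 | (0 | 0 | b.0 + a.(0 | 0)) has moves —a→ v8, —b→ v9
  v7 = (a.0 + (0 + 0)) | (0 | 0 | 0) has moves —a→ v9
  v8 = 0 | (0 | 0) has moves ·
  v9 = 0 | (0 | 0 | 0) has moves ·
Executing aa from Q (initial set {v0}):
  step 1 (a): {v1}
  step 2 (a): {v2}
  — Q admits the full trace.
Executing aa from P (initial set {u0}):
  step 1 (a): {u1}
  step 2 (a): ∅  — P cannot continue

traces(P) ≠ traces(Q) — witness ⟨aa⟩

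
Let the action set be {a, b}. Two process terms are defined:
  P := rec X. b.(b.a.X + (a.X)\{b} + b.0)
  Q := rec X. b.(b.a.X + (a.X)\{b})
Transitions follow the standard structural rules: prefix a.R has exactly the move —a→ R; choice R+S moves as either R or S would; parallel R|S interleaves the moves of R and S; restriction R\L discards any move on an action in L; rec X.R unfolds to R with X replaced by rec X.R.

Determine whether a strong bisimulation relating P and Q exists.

NO

P's transition system — 5 states:
  s0 = rec X. b.(b.a.X + (a.X)\{b} + b.0) → -b-> s1
  s1 = b.a.(rec X. b.(b.a.X + (a.X)\{b} + b.0)) + (a.(rec X. b.(b.a.X + (a.X)\{b} + b.0)))\{b} + b.0 → -a-> s2, -b-> s3, -b-> s4
  s2 = (rec X. b.(b.a.X + (a.X)\{b} + b.0))\{b} → stopped
  s3 = 0 → stopped
  s4 = a.(rec X. b.(b.a.X + (a.X)\{b} + b.0)) → -a-> s0
Q's transition system — 4 states:
  t0 = rec X. b.(b.a.X + (a.X)\{b}) → -b-> t1
  t1 = b.a.(rec X. b.(b.a.X + (a.X)\{b})) + (a.(rec X. b.(b.a.X + (a.X)\{b})))\{b} → -a-> t2, -b-> t3
  t2 = (rec X. b.(b.a.X + (a.X)\{b}))\{b} → stopped
  t3 = a.(rec X. b.(b.a.X + (a.X)\{b})) → -a-> t0
Bisimilarity quotient blocks:
  B0 = {s0}
  B1 = {s1}
  B2 = {s2, s3, t2}
  B3 = {s4}
  B4 = {t0}
  B5 = {t1}
  B6 = {t3}
s0 ∈ B0, t0 ∈ B4 → different blocks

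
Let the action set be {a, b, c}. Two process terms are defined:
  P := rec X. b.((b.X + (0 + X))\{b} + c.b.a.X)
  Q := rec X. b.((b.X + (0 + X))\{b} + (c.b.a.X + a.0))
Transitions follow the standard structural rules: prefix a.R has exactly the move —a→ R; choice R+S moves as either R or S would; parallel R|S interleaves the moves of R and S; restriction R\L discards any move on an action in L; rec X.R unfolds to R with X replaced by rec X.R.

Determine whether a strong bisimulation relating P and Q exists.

P's transition system — 4 states:
  u0 = rec X. b.((b.X + (0 + X))\{b} + c.b.a.X) :: -b-> u1
  u1 = (b.(rec X. b.((b.X + (0 + X))\{b} + c.b.a.X)) + (0 + (rec X. b.((b.X + (0 + X))\{b} + c.b.a.X))))\{b} + c.b.a.(rec X. b.((b.X + (0 + X))\{b} + c.b.a.X)) :: -c-> u2
  u2 = b.a.(rec X. b.((b.X + (0 + X))\{b} + c.b.a.X)) :: -b-> u3
  u3 = a.(rec X. b.((b.X + (0 + X))\{b} + c.b.a.X)) :: -a-> u0
Q's transition system — 5 states:
  v0 = rec X. b.((b.X + (0 + X))\{b} + (c.b.a.X + a.0)) :: -b-> v1
  v1 = (b.(rec X. b.((b.X + (0 + X))\{b} + (c.b.a.X + a.0))) + (0 + (rec X. b.((b.X + (0 + X))\{b} + (c.b.a.X + a.0)))))\{b} + (c.b.a.(rec X. b.((b.X + (0 + X))\{b} + (c.b.a.X + a.0))) + a.0) :: -a-> v2, -c-> v3
  v2 = 0 :: ·
  v3 = b.a.(rec X. b.((b.X + (0 + X))\{b} + (c.b.a.X + a.0))) :: -b-> v4
  v4 = a.(rec X. b.((b.X + (0 + X))\{b} + (c.b.a.X + a.0))) :: -a-> v0
Bisimilarity quotient blocks:
  B0 = {u0}
  B1 = {u1}
  B2 = {u2}
  B3 = {u3}
  B4 = {v0}
  B5 = {v1}
  B6 = {v2}
  B7 = {v3}
  B8 = {v4}
u0 ∈ B0, v0 ∈ B4 → different blocks

NO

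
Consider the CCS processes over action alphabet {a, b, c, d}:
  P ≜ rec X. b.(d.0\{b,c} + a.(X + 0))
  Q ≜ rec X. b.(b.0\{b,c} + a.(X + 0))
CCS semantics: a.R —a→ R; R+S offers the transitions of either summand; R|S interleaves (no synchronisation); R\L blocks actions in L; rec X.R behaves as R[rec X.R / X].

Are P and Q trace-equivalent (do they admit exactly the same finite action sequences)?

P's transition system — 4 states:
  s0 = rec X. b.(d.0\{b,c} + a.(X + 0)) → ··b··> s1
  s1 = d.0\{b,c} + a.((rec X. b.(d.0\{b,c} + a.(X + 0))) + 0) → ··a··> s2, ··d··> s3
  s2 = (rec X. b.(d.0\{b,c} + a.(X + 0))) + 0 → ··b··> s1
  s3 = 0\{b,c} → ·
Q's transition system — 4 states:
  t0 = rec X. b.(b.0\{b,c} + a.(X + 0)) → ··b··> t1
  t1 = b.0\{b,c} + a.((rec X. b.(b.0\{b,c} + a.(X + 0))) + 0) → ··a··> t2, ··b··> t3
  t2 = (rec X. b.(b.0\{b,c} + a.(X + 0))) + 0 → ··b··> t1
  t3 = 0\{b,c} → ·
Executing bd from P (initial set {s0}):
  [1] b ⇒ {s1}
  [2] d ⇒ {s3}
  P completes σ.
Executing bd from Q (initial set {t0}):
  [1] b ⇒ {t1}
  [2] d ⇒ ∅  — Q cannot continue

trace-distinct — witness ⟨bd⟩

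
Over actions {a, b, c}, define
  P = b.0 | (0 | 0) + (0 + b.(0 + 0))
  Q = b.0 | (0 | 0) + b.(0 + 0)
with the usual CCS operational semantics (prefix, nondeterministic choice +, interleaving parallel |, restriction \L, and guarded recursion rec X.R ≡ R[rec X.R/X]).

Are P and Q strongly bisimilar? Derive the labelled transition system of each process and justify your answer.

Reachable graph of P (3 states):
  u0 = b.0 | (0 | 0) + (0 + b.(0 + 0)) → ··b··> u1, ··b··> u2
  u1 = 0 + 0 → ·
  u2 = 0 | (0 | 0) → ·
Reachable graph of Q (3 states):
  v0 = b.0 | (0 | 0) + b.(0 + 0) → ··b··> v1, ··b··> v2
  v1 = 0 + 0 → ·
  v2 = 0 | (0 | 0) → ·
Bisimilarity quotient blocks:
  B0 = {u0, v0}
  B1 = {u1, u2, v1, v2}
u0 ∈ B0, v0 ∈ B0 → same block

YES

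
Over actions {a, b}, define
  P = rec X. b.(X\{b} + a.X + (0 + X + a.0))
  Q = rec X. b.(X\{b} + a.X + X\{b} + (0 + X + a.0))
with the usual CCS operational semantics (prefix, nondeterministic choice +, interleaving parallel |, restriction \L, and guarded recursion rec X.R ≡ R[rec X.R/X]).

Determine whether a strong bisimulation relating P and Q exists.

YES

LTS(P): 3 reachable states
  u0 = rec X. b.(X\{b} + a.X + (0 + X + a.0)) :: -b-> u1
  u1 = (rec X. b.(X\{b} + a.X + (0 + X + a.0)))\{b} + a.(rec X. b.(X\{b} + a.X + (0 + X + a.0))) + (0 + (rec X. b.(X\{b} + a.X + (0 + X + a.0))) + a.0) :: -a-> u0, -a-> u2, -b-> u1
  u2 = 0 :: deadlocked
LTS(Q): 3 reachable states
  v0 = rec X. b.(X\{b} + a.X + X\{b} + (0 + X + a.0)) :: -b-> v1
  v1 = (rec X. b.(X\{b} + a.X + X\{b} + (0 + X + a.0)))\{b} + a.(rec X. b.(X\{b} + a.X + X\{b} + (0 + X + a.0))) + (rec X. b.(X\{b} + a.X + X\{b} + (0 + X + a.0)))\{b} + (0 + (rec X. b.(X\{b} + a.X + X\{b} + (0 + X + a.0))) + a.0) :: -a-> v0, -a-> v2, -b-> v1
  v2 = 0 :: deadlocked
Bisimilarity quotient blocks:
  B0 = {u0, v0}
  B1 = {u1, v1}
  B2 = {u2, v2}
u0 ∈ B0, v0 ∈ B0 → same block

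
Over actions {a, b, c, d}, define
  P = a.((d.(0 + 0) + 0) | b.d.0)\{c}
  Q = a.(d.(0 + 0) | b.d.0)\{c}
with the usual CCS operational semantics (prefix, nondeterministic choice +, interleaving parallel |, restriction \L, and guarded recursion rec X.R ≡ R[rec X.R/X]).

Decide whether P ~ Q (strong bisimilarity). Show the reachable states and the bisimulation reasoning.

LTS(P): 7 reachable states
  m0 = a.((d.(0 + 0) + 0) | b.d.0)\{c} → --a--▸ m1
  m1 = ((d.(0 + 0) + 0) | b.d.0)\{c} → --b--▸ m2, --d--▸ m3
  m2 = ((d.(0 + 0) + 0) | d.0)\{c} → --d--▸ m4, --d--▸ m5
  m3 = ((0 + 0) | b.d.0)\{c} → --b--▸ m4
  m4 = ((0 + 0) | d.0)\{c} → --d--▸ m6
  m5 = ((d.(0 + 0) + 0) | 0)\{c} → --d--▸ m6
  m6 = ((0 + 0) | 0)\{c} → stopped
LTS(Q): 7 reachable states
  n0 = a.(d.(0 + 0) | b.d.0)\{c} → --a--▸ n1
  n1 = (d.(0 + 0) | b.d.0)\{c} → --b--▸ n2, --d--▸ n3
  n2 = (d.(0 + 0) | d.0)\{c} → --d--▸ n4, --d--▸ n5
  n3 = ((0 + 0) | b.d.0)\{c} → --b--▸ n4
  n4 = ((0 + 0) | d.0)\{c} → --d--▸ n6
  n5 = (d.(0 + 0) | 0)\{c} → --d--▸ n6
  n6 = ((0 + 0) | 0)\{c} → stopped
Coarsest stable partition (strong bisimilarity classes):
  B0 = {m0, n0}
  B1 = {m1, n1}
  B2 = {m2, n2}
  B3 = {m4, m5, n4, n5}
  B4 = {m6, n6}
  B5 = {m3, n3}
m0 ∈ B0, n0 ∈ B0 → same block

YES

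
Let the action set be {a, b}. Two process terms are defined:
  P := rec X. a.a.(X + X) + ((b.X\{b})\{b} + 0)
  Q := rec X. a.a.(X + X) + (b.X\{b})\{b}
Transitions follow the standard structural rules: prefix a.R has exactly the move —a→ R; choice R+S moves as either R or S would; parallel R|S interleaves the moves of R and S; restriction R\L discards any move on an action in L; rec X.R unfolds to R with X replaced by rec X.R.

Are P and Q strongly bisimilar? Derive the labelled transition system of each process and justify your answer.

YES

P's transition system — 3 states:
  u0 = rec X. a.a.(X + X) + ((b.X\{b})\{b} + 0) → —a→ u1
  u1 = a.((rec X. a.a.(X + X) + ((b.X\{b})\{b} + 0)) + (rec X. a.a.(X + X) + ((b.X\{b})\{b} + 0))) → —a→ u2
  u2 = (rec X. a.a.(X + X) + ((b.X\{b})\{b} + 0)) + (rec X. a.a.(X + X) + ((b.X\{b})\{b} + 0)) → —a→ u1
Q's transition system — 3 states:
  v0 = rec X. a.a.(X + X) + (b.X\{b})\{b} → —a→ v1
  v1 = a.((rec X. a.a.(X + X) + (b.X\{b})\{b}) + (rec X. a.a.(X + X) + (b.X\{b})\{b})) → —a→ v2
  v2 = (rec X. a.a.(X + X) + (b.X\{b})\{b}) + (rec X. a.a.(X + X) + (b.X\{b})\{b}) → —a→ v1
Bisimilarity quotient blocks:
  B0 = {u0, u1, u2, v0, v1, v2}
u0 ∈ B0, v0 ∈ B0 → same block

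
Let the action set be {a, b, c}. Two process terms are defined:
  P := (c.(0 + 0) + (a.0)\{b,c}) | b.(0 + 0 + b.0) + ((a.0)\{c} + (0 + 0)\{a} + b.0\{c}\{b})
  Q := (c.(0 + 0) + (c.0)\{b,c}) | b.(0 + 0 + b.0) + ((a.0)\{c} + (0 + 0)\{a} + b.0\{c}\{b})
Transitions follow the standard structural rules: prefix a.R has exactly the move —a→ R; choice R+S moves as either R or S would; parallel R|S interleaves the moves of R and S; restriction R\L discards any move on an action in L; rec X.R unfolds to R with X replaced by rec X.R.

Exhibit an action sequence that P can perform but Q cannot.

P's transition system — 11 states:
  p0 = (c.(0 + 0) + (a.0)\{b,c}) | b.(0 + 0 + b.0) + ((a.0)\{c} + (0 + 0)\{a} + b.0\{c}\{b}) | ··a··> p1, ··a··> p2, ··b··> p3, ··b··> p4, ··c··> p5
  p1 = 0\{b,c} | b.(0 + 0 + b.0) | ··b··> p6
  p2 = 0\{c} | stopped
  p3 = (c.(0 + 0) + (a.0)\{b,c}) | (0 + 0 + b.0) | ··a··> p6, ··b··> p7, ··c··> p8
  p4 = 0\{c}\{b} | stopped
  p5 = (0 + 0) | b.(0 + 0 + b.0) | ··b··> p8
  p6 = 0\{b,c} | (0 + 0 + b.0) | ··b··> p9
  p7 = (c.(0 + 0) + (a.0)\{b,c}) | 0 | ··a··> p9, ··c··> p10
  p8 = (0 + 0) | (0 + 0 + b.0) | ··b··> p10
  p9 = 0\{b,c} | 0 | stopped
  p10 = (0 + 0) | 0 | stopped
Q's transition system — 8 states:
  q0 = (c.(0 + 0) + (c.0)\{b,c}) | b.(0 + 0 + b.0) + ((a.0)\{c} + (0 + 0)\{a} + b.0\{c}\{b}) | ··a··> q1, ··b··> q2, ··b··> q3, ··c··> q4
  q1 = 0\{c} | stopped
  q2 = (c.(0 + 0) + (c.0)\{b,c}) | (0 + 0 + b.0) | ··b··> q5, ··c··> q6
  q3 = 0\{c}\{b} | stopped
  q4 = (0 + 0) | b.(0 + 0 + b.0) | ··b··> q6
  q5 = (c.(0 + 0) + (c.0)\{b,c}) | 0 | ··c··> q7
  q6 = (0 + 0) | (0 + 0 + b.0) | ··b··> q7
  q7 = (0 + 0) | 0 | stopped
Trace ⟨ab⟩ through P, begin at {p0}:
  after a @ step 1: {p1, p2}
  after b @ step 2: {p6}
  P completes σ.
Trace ⟨ab⟩ through Q, begin at {q0}:
  after a @ step 1: {q1}
  after b @ step 2: ∅  — Q cannot continue

ab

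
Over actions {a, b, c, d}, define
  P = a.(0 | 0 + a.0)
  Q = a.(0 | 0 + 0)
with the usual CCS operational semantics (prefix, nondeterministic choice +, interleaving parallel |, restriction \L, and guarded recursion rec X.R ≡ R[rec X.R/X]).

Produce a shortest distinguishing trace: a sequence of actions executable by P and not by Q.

P's transition system — 3 states:
  m0 = a.(0 | 0 + a.0) ⊢ —a→ m1
  m1 = 0 | 0 + a.0 ⊢ —a→ m2
  m2 = 0 ⊢ deadlocked
Q's transition system — 2 states:
  n0 = a.(0 | 0 + 0) ⊢ —a→ n1
  n1 = 0 | 0 + 0 ⊢ deadlocked
Trace ⟨aa⟩ through P, begin at {m0}:
  step 1 (a): {m1}
  step 2 (a): {m2}
  ✓ P
Trace ⟨aa⟩ through Q, begin at {n0}:
  step 1 (a): {n1}
  step 2 (a): ∅ (Q stuck)

aa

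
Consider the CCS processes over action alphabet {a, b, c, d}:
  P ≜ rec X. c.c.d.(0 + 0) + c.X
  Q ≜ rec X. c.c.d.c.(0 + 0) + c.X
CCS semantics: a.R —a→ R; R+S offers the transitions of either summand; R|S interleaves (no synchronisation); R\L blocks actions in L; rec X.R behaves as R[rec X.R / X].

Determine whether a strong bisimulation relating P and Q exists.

P ≁ Q

Reachable graph of P (4 states):
  u0 = rec X. c.c.d.(0 + 0) + c.X ⊢ ··c··> u0, ··c··> u1
  u1 = c.d.(0 + 0) ⊢ ··c··> u2
  u2 = d.(0 + 0) ⊢ ··d··> u3
  u3 = 0 + 0 ⊢ (no moves)
Reachable graph of Q (5 states):
  v0 = rec X. c.c.d.c.(0 + 0) + c.X ⊢ ··c··> v0, ··c··> v1
  v1 = c.d.c.(0 + 0) ⊢ ··c··> v2
  v2 = d.c.(0 + 0) ⊢ ··d··> v3
  v3 = c.(0 + 0) ⊢ ··c··> v4
  v4 = 0 + 0 ⊢ (no moves)
Partition-refinement fixed point:
  B0 = {u0}
  B1 = {u1}
  B2 = {u2}
  B3 = {u3, v4}
  B4 = {v0}
  B5 = {v1}
  B6 = {v2}
  B7 = {v3}
u0 ∈ B0, v0 ∈ B4 → different blocks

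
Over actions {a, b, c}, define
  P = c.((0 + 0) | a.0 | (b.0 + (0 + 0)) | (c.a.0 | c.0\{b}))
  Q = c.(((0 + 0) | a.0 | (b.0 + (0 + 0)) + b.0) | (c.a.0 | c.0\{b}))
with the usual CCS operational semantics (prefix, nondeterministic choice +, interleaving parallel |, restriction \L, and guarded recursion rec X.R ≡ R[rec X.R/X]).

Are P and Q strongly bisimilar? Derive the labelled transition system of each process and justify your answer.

P's transition system — 25 states:
  s0 = c.((0 + 0) | a.0 | (b.0 + (0 + 0)) | (c.a.0 | c.0\{b})) has moves —c→ s1
  s1 = (0 + 0) | a.0 | (b.0 + (0 + 0)) | (c.a.0 | c.0\{b}) has moves —a→ s2, —b→ s3, —c→ s4, —c→ s5
  s2 = (0 + 0) | 0 | (b.0 + (0 + 0)) | (c.a.0 | c.0\{b}) has moves —b→ s6, —c→ s7, —c→ s8
  s3 = (0 + 0) | a.0 | 0 | (c.a.0 | c.0\{b}) has moves —a→ s6, —c→ s10, —c→ s9
  s4 = (0 + 0) | a.0 | (b.0 + (0 + 0)) | (a.0 | c.0\{b}) has moves —a→ s11, —a→ s7, —b→ s9, —c→ s12
  s5 = (0 + 0) | a.0 | (b.0 + (0 + 0)) | (c.a.0 | 0\{b}) has moves —a→ s8, —b→ s10, —c→ s12
  s6 = (0 + 0) | 0 | 0 | (c.a.0 | c.0\{b}) has moves —c→ s13, —c→ s14
  s7 = (0 + 0) | 0 | (b.0 + (0 + 0)) | (a.0 | c.0\{b}) has moves —a→ s15, —b→ s13, —c→ s16
  s8 = (0 + 0) | 0 | (b.0 + (0 + 0)) | (c.a.0 | 0\{b}) has moves —b→ s14, —c→ s16
  s9 = (0 + 0) | a.0 | 0 | (a.0 | c.0\{b}) has moves —a→ s13, —a→ s17, —c→ s18
  s10 = (0 + 0) | a.0 | 0 | (c.a.0 | 0\{b}) has moves —a→ s14, —c→ s18
  s11 = (0 + 0) | a.0 | (b.0 + (0 + 0)) | (0 | c.0\{b}) has moves —a→ s15, —b→ s17, —c→ s19
  s12 = (0 + 0) | a.0 | (b.0 + (0 + 0)) | (a.0 | 0\{b}) has moves —a→ s16, —a→ s19, —b→ s18
  s13 = (0 + 0) | 0 | 0 | (a.0 | c.0\{b}) has moves —a→ s20, —c→ s21
  s14 = (0 + 0) | 0 | 0 | (c.a.0 | 0\{b}) has moves —c→ s21
  s15 = (0 + 0) | 0 | (b.0 + (0 + 0)) | (0 | c.0\{b}) has moves —b→ s20, —c→ s22
  s16 = (0 + 0) | 0 | (b.0 + (0 + 0)) | (a.0 | 0\{b}) has moves —a→ s22, —b→ s21
  s17 = (0 + 0) | a.0 | 0 | (0 | c.0\{b}) has moves —a→ s20, —c→ s23
  s18 = (0 + 0) | a.0 | 0 | (a.0 | 0\{b}) has moves —a→ s21, —a→ s23
  s19 = (0 + 0) | a.0 | (b.0 + (0 + 0)) | (0 | 0\{b}) has moves —a→ s22, —b→ s23
  s20 = (0 + 0) | 0 | 0 | (0 | c.0\{b}) has moves —c→ s24
  s21 = (0 + 0) | 0 | 0 | (a.0 | 0\{b}) has moves —a→ s24
  s22 = (0 + 0) | 0 | (b.0 + (0 + 0)) | (0 | 0\{b}) has moves —b→ s24
  s23 = (0 + 0) | a.0 | 0 | (0 | 0\{b}) has moves —a→ s24
  s24 = (0 + 0) | 0 | 0 | (0 | 0\{b}) has moves stopped
Q's transition system — 31 states:
  t0 = c.(((0 + 0) | a.0 | (b.0 + (0 + 0)) + b.0) | (c.a.0 | c.0\{b})) has moves —c→ t1
  t1 = ((0 + 0) | a.0 | (b.0 + (0 + 0)) + b.0) | (c.a.0 | c.0\{b}) has moves —a→ t2, —b→ t3, —b→ t4, —c→ t5, —c→ t6
  t2 = (0 + 0) | 0 | (b.0 + (0 + 0)) | (c.a.0 | c.0\{b}) has moves —b→ t7, —c→ t8, —c→ t9
  t3 = (0 + 0) | a.0 | 0 | (c.a.0 | c.0\{b}) has moves —a→ t7, —c→ t10, —c→ t11
  t4 = 0 | (c.a.0 | c.0\{b}) has moves —c→ t12, —c→ t13
  t5 = ((0 + 0) | a.0 | (b.0 + (0 + 0)) + b.0) | (a.0 | c.0\{b}) has moves —a→ t14, —a→ t8, —b→ t10, —b→ t12, —c→ t15
  t6 = ((0 + 0) | a.0 | (b.0 + (0 + 0)) + b.0) | (c.a.0 | 0\{b}) has moves —a→ t9, —b→ t11, —b→ t13, —c→ t15
  t7 = (0 + 0) | 0 | 0 | (c.a.0 | c.0\{b}) has moves —c→ t16, —c→ t17
  t8 = (0 + 0) | 0 | (b.0 + (0 + 0)) | (a.0 | c.0\{b}) has moves —a→ t18, —b→ t16, —c→ t19
  t9 = (0 + 0) | 0 | (b.0 + (0 + 0)) | (c.a.0 | 0\{b}) has moves —b→ t17, —c→ t19
  t10 = (0 + 0) | a.0 | 0 | (a.0 | c.0\{b}) has moves —a→ t16, —a→ t20, —c→ t21
  t11 = (0 + 0) | a.0 | 0 | (c.a.0 | 0\{b}) has moves —a→ t17, —c→ t21
  t12 = 0 | (a.0 | c.0\{b}) has moves —a→ t22, —c→ t23
  t13 = 0 | (c.a.0 | 0\{b}) has moves —c→ t23
  t14 = ((0 + 0) | a.0 | (b.0 + (0 + 0)) + b.0) | (0 | c.0\{b}) has moves —a→ t18, —b→ t20, —b→ t22, —c→ t24
  t15 = ((0 + 0) | a.0 | (b.0 + (0 + 0)) + b.0) | (a.0 | 0\{b}) has moves —a→ t19, —a→ t24, —b→ t21, —b→ t23
  t16 = (0 + 0) | 0 | 0 | (a.0 | c.0\{b}) has moves —a→ t25, —c→ t26
  t17 = (0 + 0) | 0 | 0 | (c.a.0 | 0\{b}) has moves —c→ t26
  t18 = (0 + 0) | 0 | (b.0 + (0 + 0)) | (0 | c.0\{b}) has moves —b→ t25, —c→ t27
  t19 = (0 + 0) | 0 | (b.0 + (0 + 0)) | (a.0 | 0\{b}) has moves —a→ t27, —b→ t26
  t20 = (0 + 0) | a.0 | 0 | (0 | c.0\{b}) has moves —a→ t25, —c→ t28
  t21 = (0 + 0) | a.0 | 0 | (a.0 | 0\{b}) has moves —a→ t26, —a→ t28
  t22 = 0 | (0 | c.0\{b}) has moves —c→ t29
  t23 = 0 | (a.0 | 0\{b}) has moves —a→ t29
  t24 = ((0 + 0) | a.0 | (b.0 + (0 + 0)) + b.0) | (0 | 0\{b}) has moves —a→ t27, —b→ t28, —b→ t29
  t25 = (0 + 0) | 0 | 0 | (0 | c.0\{b}) has moves —c→ t30
  t26 = (0 + 0) | 0 | 0 | (a.0 | 0\{b}) has moves —a→ t30
  t27 = (0 + 0) | 0 | (b.0 + (0 + 0)) | (0 | 0\{b}) has moves —b→ t30
  t28 = (0 + 0) | a.0 | 0 | (0 | 0\{b}) has moves —a→ t30
  t29 = 0 | (0 | 0\{b}) has moves stopped
  t30 = (0 + 0) | 0 | 0 | (0 | 0\{b}) has moves stopped
Coarsest stable partition (strong bisimilarity classes):
  B0 = {s0}
  B1 = {s1}
  B2 = {s3, t3}
  B3 = {s9, t10}
  B4 = {s13, s17, t12, t16, t20}
  B5 = {s21, s23, t23, t26, t28}
  B6 = {s24, t29, t30}
  B7 = {s20, t22, t25}
  B8 = {s18, t21}
  B9 = {s10, t11}
  B10 = {s14, t13, t17}
  B11 = {s6, t4, t7}
  B12 = {s4}
  B13 = {s12}
  B14 = {s16, s19, t19}
  B15 = {s22, t27}
  B16 = {s11, s7, t8}
  B17 = {s15, t18}
  B18 = {s5}
  B19 = {s8, t9}
  B20 = {s2, t2}
  B21 = {t0}
  B22 = {t1}
  B23 = {t6}
  B24 = {t15}
  B25 = {t24}
  B26 = {t5}
  B27 = {t14}
s0 ∈ B0, t0 ∈ B21 → different blocks

P ≁ Q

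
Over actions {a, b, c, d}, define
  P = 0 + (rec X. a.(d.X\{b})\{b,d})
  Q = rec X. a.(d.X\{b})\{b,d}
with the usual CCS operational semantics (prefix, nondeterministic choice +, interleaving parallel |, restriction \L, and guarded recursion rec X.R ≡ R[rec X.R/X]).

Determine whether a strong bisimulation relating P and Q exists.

Reachable graph of P (2 states):
  u0 = 0 + (rec X. a.(d.X\{b})\{b,d}) ⊢ --a--▸ u1
  u1 = (d.(rec X. a.(d.X\{b})\{b,d})\{b})\{b,d} ⊢ stopped
Reachable graph of Q (2 states):
  v0 = rec X. a.(d.X\{b})\{b,d} ⊢ --a--▸ v1
  v1 = (d.(rec X. a.(d.X\{b})\{b,d})\{b})\{b,d} ⊢ stopped
Partition-refinement fixed point:
  B0 = {u0, v0}
  B1 = {u1, v1}
u0 ∈ B0, v0 ∈ B0 → same block

YES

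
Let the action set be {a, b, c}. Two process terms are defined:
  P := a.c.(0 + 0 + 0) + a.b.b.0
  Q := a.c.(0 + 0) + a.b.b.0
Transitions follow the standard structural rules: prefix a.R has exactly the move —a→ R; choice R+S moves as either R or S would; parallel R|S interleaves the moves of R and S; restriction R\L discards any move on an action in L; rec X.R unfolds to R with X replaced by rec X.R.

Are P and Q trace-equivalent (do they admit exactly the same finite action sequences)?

YES

Reachable graph of P (6 states):
  s0 = a.c.(0 + 0 + 0) + a.b.b.0 | -a-> s1, -a-> s2
  s1 = b.b.0 | -b-> s3
  s2 = c.(0 + 0 + 0) | -c-> s4
  s3 = b.0 | -b-> s5
  s4 = 0 + 0 + 0 | ·
  s5 = 0 | ·
Reachable graph of Q (6 states):
  t0 = a.c.(0 + 0) + a.b.b.0 | -a-> t1, -a-> t2
  t1 = b.b.0 | -b-> t3
  t2 = c.(0 + 0) | -c-> t4
  t3 = b.0 | -b-> t5
  t4 = 0 + 0 | ·
  t5 = 0 | ·
Partition-refinement fixed point:
  B0 = {s0, t0}
  B1 = {s1, t1}
  B2 = {s3, t3}
  B3 = {s4, s5, t4, t5}
  B4 = {s2, t2}
s0 ∈ B0, t0 ∈ B0 → same block
Bisimilar ⇒ trace-equivalent.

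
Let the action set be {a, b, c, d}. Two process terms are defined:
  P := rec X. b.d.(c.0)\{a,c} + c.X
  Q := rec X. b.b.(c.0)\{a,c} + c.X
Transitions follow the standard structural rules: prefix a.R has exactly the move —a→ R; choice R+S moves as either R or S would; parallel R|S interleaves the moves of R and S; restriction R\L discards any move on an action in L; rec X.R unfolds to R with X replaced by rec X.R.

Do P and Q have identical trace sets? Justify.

trace-distinct — witness ⟨bd⟩

Reachable graph of P (3 states):
  u0 = rec X. b.d.(c.0)\{a,c} + c.X :: —b→ u1, —c→ u0
  u1 = d.(c.0)\{a,c} :: —d→ u2
  u2 = (c.0)\{a,c} :: stopped
Reachable graph of Q (3 states):
  v0 = rec X. b.b.(c.0)\{a,c} + c.X :: —b→ v1, —c→ v0
  v1 = b.(c.0)\{a,c} :: —b→ v2
  v2 = (c.0)\{a,c} :: stopped
Executing bd from P (initial set {u0}):
  step 1 (b): {u1}
  step 2 (d): {u2}
  P completes σ.
Executing bd from Q (initial set {v0}):
  step 1 (b): {v1}
  step 2 (d): ∅  — Q cannot continue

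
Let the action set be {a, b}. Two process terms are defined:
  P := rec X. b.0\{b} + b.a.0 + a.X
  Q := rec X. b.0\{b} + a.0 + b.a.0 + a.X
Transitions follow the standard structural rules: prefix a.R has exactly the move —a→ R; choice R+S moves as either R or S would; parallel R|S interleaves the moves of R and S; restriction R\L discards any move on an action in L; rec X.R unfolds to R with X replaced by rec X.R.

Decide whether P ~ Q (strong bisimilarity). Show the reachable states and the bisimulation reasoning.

P's transition system — 4 states:
  s0 = rec X. b.0\{b} + b.a.0 + a.X :: ··a··> s0, ··b··> s1, ··b··> s2
  s1 = 0\{b} :: deadlocked
  s2 = a.0 :: ··a··> s3
  s3 = 0 :: deadlocked
Q's transition system — 4 states:
  t0 = rec X. b.0\{b} + a.0 + b.a.0 + a.X :: ··a··> t0, ··a··> t1, ··b··> t2, ··b··> t3
  t1 = 0 :: deadlocked
  t2 = 0\{b} :: deadlocked
  t3 = a.0 :: ··a··> t1
Partition-refinement fixed point:
  B0 = {s0}
  B1 = {s1, s3, t1, t2}
  B2 = {s2, t3}
  B3 = {t0}
s0 ∈ B0, t0 ∈ B3 → different blocks

P ≁ Q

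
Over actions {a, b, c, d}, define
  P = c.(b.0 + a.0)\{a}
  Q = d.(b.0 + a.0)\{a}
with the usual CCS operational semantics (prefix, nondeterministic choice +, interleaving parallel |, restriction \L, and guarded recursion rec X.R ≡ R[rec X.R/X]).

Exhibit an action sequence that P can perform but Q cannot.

LTS(P): 3 reachable states
  p0 = c.(b.0 + a.0)\{a} → --c--▸ p1
  p1 = (b.0 + a.0)\{a} → --b--▸ p2
  p2 = 0\{a} → deadlocked
LTS(Q): 3 reachable states
  q0 = d.(b.0 + a.0)\{a} → --d--▸ q1
  q1 = (b.0 + a.0)\{a} → --b--▸ q2
  q2 = 0\{a} → deadlocked
Executing c from P (initial set {p0}):
  step 1 (c): {p1}
  — P admits the full trace.
Executing c from Q (initial set {q0}):
  step 1 (c): no successor for Q

c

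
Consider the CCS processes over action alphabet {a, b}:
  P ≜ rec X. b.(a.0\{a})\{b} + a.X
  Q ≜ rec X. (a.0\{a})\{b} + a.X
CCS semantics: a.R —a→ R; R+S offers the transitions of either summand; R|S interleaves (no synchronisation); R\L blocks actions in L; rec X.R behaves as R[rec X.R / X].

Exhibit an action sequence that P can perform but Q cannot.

b

P's transition system — 3 states:
  s0 = rec X. b.(a.0\{a})\{b} + a.X has moves ··a··> s0, ··b··> s1
  s1 = (a.0\{a})\{b} has moves ··a··> s2
  s2 = 0\{a}\{b} has moves deadlocked
Q's transition system — 2 states:
  t0 = rec X. (a.0\{a})\{b} + a.X has moves ··a··> t0, ··a··> t1
  t1 = 0\{a}\{b} has moves deadlocked
Trace ⟨b⟩ through P, begin at {s0}:
  after b @ step 1: {s1}
  — P admits the full trace.
Trace ⟨b⟩ through Q, begin at {t0}:
  after b @ step 1: ∅  — Q cannot continue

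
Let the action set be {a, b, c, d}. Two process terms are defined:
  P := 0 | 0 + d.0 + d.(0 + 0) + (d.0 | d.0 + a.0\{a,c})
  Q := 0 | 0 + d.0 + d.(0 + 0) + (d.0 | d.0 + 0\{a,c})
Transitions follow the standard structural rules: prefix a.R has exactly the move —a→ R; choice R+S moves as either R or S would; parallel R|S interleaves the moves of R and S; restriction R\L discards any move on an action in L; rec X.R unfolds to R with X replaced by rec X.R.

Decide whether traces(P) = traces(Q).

trace-distinct — witness ⟨a⟩

P's transition system — 7 states:
  m0 = 0 | 0 + d.0 + d.(0 + 0) + (d.0 | d.0 + a.0\{a,c}) | —a→ m1, —d→ m2, —d→ m3, —d→ m4, —d→ m5
  m1 = 0\{a,c} | stopped
  m2 = 0 | stopped
  m3 = 0 + 0 | stopped
  m4 = 0 | d.0 | —d→ m6
  m5 = d.0 | 0 | —d→ m6
  m6 = 0 | 0 | stopped
Q's transition system — 6 states:
  n0 = 0 | 0 + d.0 + d.(0 + 0) + (d.0 | d.0 + 0\{a,c}) | —d→ n1, —d→ n2, —d→ n3, —d→ n4
  n1 = 0 | stopped
  n2 = 0 + 0 | stopped
  n3 = 0 | d.0 | —d→ n5
  n4 = d.0 | 0 | —d→ n5
  n5 = 0 | 0 | stopped
Run σ = ⟨a⟩ on P: start {m0}
  [1] a ⇒ {m1}
  — P admits the full trace.
Run σ = ⟨a⟩ on Q: start {n0}
  [1] a ⇒ ∅  — Q cannot continue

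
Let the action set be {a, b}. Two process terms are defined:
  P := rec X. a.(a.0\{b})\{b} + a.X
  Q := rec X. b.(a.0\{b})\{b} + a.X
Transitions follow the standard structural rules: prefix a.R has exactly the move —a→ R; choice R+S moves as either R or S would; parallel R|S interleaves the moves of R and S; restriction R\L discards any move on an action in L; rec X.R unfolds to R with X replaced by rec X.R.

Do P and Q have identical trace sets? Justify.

traces(P) ≠ traces(Q) — witness ⟨b⟩

Reachable graph of P (3 states):
  m0 = rec X. a.(a.0\{b})\{b} + a.X ⊢ =a=> m0, =a=> m1
  m1 = (a.0\{b})\{b} ⊢ =a=> m2
  m2 = 0\{b}\{b} ⊢ (no moves)
Reachable graph of Q (3 states):
  n0 = rec X. b.(a.0\{b})\{b} + a.X ⊢ =a=> n0, =b=> n1
  n1 = (a.0\{b})\{b} ⊢ =a=> n2
  n2 = 0\{b}\{b} ⊢ (no moves)
Run σ = ⟨b⟩ on Q: start {n0}
  after b @ step 1: {n1}
  — Q admits the full trace.
Run σ = ⟨b⟩ on P: start {m0}
  after b @ step 1: no successor for P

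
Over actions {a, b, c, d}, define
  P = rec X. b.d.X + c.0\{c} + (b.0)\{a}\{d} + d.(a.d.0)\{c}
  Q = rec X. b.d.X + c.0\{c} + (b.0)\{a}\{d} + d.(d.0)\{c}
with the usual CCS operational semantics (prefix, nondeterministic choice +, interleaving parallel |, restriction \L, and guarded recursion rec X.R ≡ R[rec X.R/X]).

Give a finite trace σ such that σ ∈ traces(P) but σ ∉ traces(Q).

Reachable graph of P (6 states):
  s0 = rec X. b.d.X + c.0\{c} + (b.0)\{a}\{d} + d.(a.d.0)\{c} → —b→ s1, —b→ s2, —c→ s3, —d→ s4
  s1 = 0\{a}\{d} → stopped
  s2 = d.(rec X. b.d.X + c.0\{c} + (b.0)\{a}\{d} + d.(a.d.0)\{c}) → —d→ s0
  s3 = 0\{c} → stopped
  s4 = (a.d.0)\{c} → —a→ s5
  s5 = (d.0)\{c} → —d→ s3
Reachable graph of Q (5 states):
  t0 = rec X. b.d.X + c.0\{c} + (b.0)\{a}\{d} + d.(d.0)\{c} → —b→ t1, —b→ t2, —c→ t3, —d→ t4
  t1 = 0\{a}\{d} → stopped
  t2 = d.(rec X. b.d.X + c.0\{c} + (b.0)\{a}\{d} + d.(d.0)\{c}) → —d→ t0
  t3 = 0\{c} → stopped
  t4 = (d.0)\{c} → —d→ t3
Executing da from P (initial set {s0}):
  [1] d ⇒ {s4}
  [2] a ⇒ {s5}
  ✓ P
Executing da from Q (initial set {t0}):
  [1] d ⇒ {t4}
  [2] a ⇒ ∅ (Q stuck)

da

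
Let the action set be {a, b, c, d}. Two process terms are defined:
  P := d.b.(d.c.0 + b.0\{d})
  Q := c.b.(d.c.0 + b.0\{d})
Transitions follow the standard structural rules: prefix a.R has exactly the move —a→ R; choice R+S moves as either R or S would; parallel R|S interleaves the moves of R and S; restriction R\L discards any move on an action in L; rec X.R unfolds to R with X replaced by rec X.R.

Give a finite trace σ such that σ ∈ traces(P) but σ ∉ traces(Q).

Reachable graph of P (6 states):
  u0 = d.b.(d.c.0 + b.0\{d}) :: --d--▸ u1
  u1 = b.(d.c.0 + b.0\{d}) :: --b--▸ u2
  u2 = d.c.0 + b.0\{d} :: --b--▸ u3, --d--▸ u4
  u3 = 0\{d} :: deadlocked
  u4 = c.0 :: --c--▸ u5
  u5 = 0 :: deadlocked
Reachable graph of Q (6 states):
  v0 = c.b.(d.c.0 + b.0\{d}) :: --c--▸ v1
  v1 = b.(d.c.0 + b.0\{d}) :: --b--▸ v2
  v2 = d.c.0 + b.0\{d} :: --b--▸ v3, --d--▸ v4
  v3 = 0\{d} :: deadlocked
  v4 = c.0 :: --c--▸ v5
  v5 = 0 :: deadlocked
Run σ = ⟨d⟩ on P: start {u0}
  after d @ step 1: {u1}
  P completes σ.
Run σ = ⟨d⟩ on Q: start {v0}
  after d @ step 1: no successor for Q

d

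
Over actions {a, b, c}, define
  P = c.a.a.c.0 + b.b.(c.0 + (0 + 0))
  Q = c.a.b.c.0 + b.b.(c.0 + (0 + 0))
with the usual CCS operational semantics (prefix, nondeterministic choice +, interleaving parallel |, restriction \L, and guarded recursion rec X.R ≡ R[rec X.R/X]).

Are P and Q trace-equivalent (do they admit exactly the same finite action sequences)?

P's transition system — 7 states:
  s0 = c.a.a.c.0 + b.b.(c.0 + (0 + 0)) has moves ··b··> s1, ··c··> s2
  s1 = b.(c.0 + (0 + 0)) has moves ··b··> s3
  s2 = a.a.c.0 has moves ··a··> s4
  s3 = c.0 + (0 + 0) has moves ··c··> s5
  s4 = a.c.0 has moves ··a··> s6
  s5 = 0 has moves ·
  s6 = c.0 has moves ··c··> s5
Q's transition system — 7 states:
  t0 = c.a.b.c.0 + b.b.(c.0 + (0 + 0)) has moves ··b··> t1, ··c··> t2
  t1 = b.(c.0 + (0 + 0)) has moves ··b··> t3
  t2 = a.b.c.0 has moves ··a··> t4
  t3 = c.0 + (0 + 0) has moves ··c··> t5
  t4 = b.c.0 has moves ··b··> t6
  t5 = 0 has moves ·
  t6 = c.0 has moves ··c··> t5
Run σ = ⟨caa⟩ on P: start {s0}
  [1] c ⇒ {s2}
  [2] a ⇒ {s4}
  [3] a ⇒ {s6}
  ✓ P
Run σ = ⟨caa⟩ on Q: start {t0}
  [1] c ⇒ {t2}
  [2] a ⇒ {t4}
  [3] a ⇒ no successor for Q

NO — witness ⟨caa⟩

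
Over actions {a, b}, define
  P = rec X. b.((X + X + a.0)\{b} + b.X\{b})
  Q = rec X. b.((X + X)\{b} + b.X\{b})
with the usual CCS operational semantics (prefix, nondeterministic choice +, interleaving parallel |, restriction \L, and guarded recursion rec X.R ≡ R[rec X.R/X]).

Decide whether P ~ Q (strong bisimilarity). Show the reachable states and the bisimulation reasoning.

P ≁ Q

P's transition system — 4 states:
  s0 = rec X. b.((X + X + a.0)\{b} + b.X\{b}) :: —b→ s1
  s1 = ((rec X. b.((X + X + a.0)\{b} + b.X\{b})) + (rec X. b.((X + X + a.0)\{b} + b.X\{b})) + a.0)\{b} + b.(rec X. b.((X + X + a.0)\{b} + b.X\{b}))\{b} :: —a→ s2, —b→ s3
  s2 = 0\{b} :: ∅
  s3 = (rec X. b.((X + X + a.0)\{b} + b.X\{b}))\{b} :: ∅
Q's transition system — 3 states:
  t0 = rec X. b.((X + X)\{b} + b.X\{b}) :: —b→ t1
  t1 = ((rec X. b.((X + X)\{b} + b.X\{b})) + (rec X. b.((X + X)\{b} + b.X\{b})))\{b} + b.(rec X. b.((X + X)\{b} + b.X\{b}))\{b} :: —b→ t2
  t2 = (rec X. b.((X + X)\{b} + b.X\{b}))\{b} :: ∅
Bisimilarity quotient blocks:
  B0 = {s0}
  B1 = {s1}
  B2 = {s2, s3, t2}
  B3 = {t0}
  B4 = {t1}
s0 ∈ B0, t0 ∈ B3 → different blocks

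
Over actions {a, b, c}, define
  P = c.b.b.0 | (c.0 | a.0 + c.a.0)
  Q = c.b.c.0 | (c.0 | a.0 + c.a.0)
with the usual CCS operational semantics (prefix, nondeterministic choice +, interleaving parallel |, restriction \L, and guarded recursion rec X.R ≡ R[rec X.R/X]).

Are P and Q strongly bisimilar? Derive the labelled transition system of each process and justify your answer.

not bisimilar

Reachable graph of P (24 states):
  u0 = c.b.b.0 | (c.0 | a.0 + c.a.0) has moves ··a··> u1, ··c··> u2, ··c··> u3, ··c··> u4
  u1 = c.b.b.0 | (c.0 | 0) has moves ··c··> u5, ··c··> u6
  u2 = b.b.0 | (c.0 | a.0 + c.a.0) has moves ··a··> u5, ··b··> u7, ··c··> u8, ··c··> u9
  u3 = c.b.b.0 | (0 | a.0) has moves ··a··> u6, ··c··> u8
  u4 = c.b.b.0 | a.0 has moves ··a··> u10, ··c··> u9
  u5 = b.b.0 | (c.0 | 0) has moves ··b··> u11, ··c··> u12
  u6 = c.b.b.0 | (0 | 0) has moves ··c··> u12
  u7 = b.0 | (c.0 | a.0 + c.a.0) has moves ··a··> u11, ··b··> u13, ··c··> u14, ··c··> u15
  u8 = b.b.0 | (0 | a.0) has moves ··a··> u12, ··b··> u14
  u9 = b.b.0 | a.0 has moves ··a··> u16, ··b··> u15
  u10 = c.b.b.0 | 0 has moves ··c··> u16
  u11 = b.0 | (c.0 | 0) has moves ··b··> u17, ··c··> u18
  u12 = b.b.0 | (0 | 0) has moves ··b··> u18
  u13 = 0 | (c.0 | a.0 + c.a.0) has moves ··a··> u17, ··c··> u19, ··c··> u20
  u14 = b.0 | (0 | a.0) has moves ··a··> u18, ··b··> u19
  u15 = b.0 | a.0 has moves ··a··> u21, ··b··> u20
  u16 = b.b.0 | 0 has moves ··b··> u21
  u17 = 0 | (c.0 | 0) has moves ··c··> u22
  u18 = b.0 | (0 | 0) has moves ··b··> u22
  u19 = 0 | (0 | a.0) has moves ··a··> u22
  u20 = 0 | a.0 has moves ··a··> u23
  u21 = b.0 | 0 has moves ··b··> u23
  u22 = 0 | (0 | 0) has moves deadlocked
  u23 = 0 | 0 has moves deadlocked
Reachable graph of Q (24 states):
  v0 = c.b.c.0 | (c.0 | a.0 + c.a.0) has moves ··a··> v1, ··c··> v2, ··c··> v3, ··c··> v4
  v1 = c.b.c.0 | (c.0 | 0) has moves ··c··> v5, ··c··> v6
  v2 = b.c.0 | (c.0 | a.0 + c.a.0) has moves ··a··> v5, ··b··> v7, ··c··> v8, ··c··> v9
  v3 = c.b.c.0 | (0 | a.0) has moves ··a··> v6, ··c··> v8
  v4 = c.b.c.0 | a.0 has moves ··a··> v10, ··c··> v9
  v5 = b.c.0 | (c.0 | 0) has moves ··b··> v11, ··c··> v12
  v6 = c.b.c.0 | (0 | 0) has moves ··c··> v12
  v7 = c.0 | (c.0 | a.0 + c.a.0) has moves ··a··> v11, ··c··> v13, ··c··> v14, ··c··> v15
  v8 = b.c.0 | (0 | a.0) has moves ··a··> v12, ··b··> v14
  v9 = b.c.0 | a.0 has moves ··a··> v16, ··b··> v15
  v10 = c.b.c.0 | 0 has moves ··c··> v16
  v11 = c.0 | (c.0 | 0) has moves ··c··> v17, ··c··> v18
  v12 = b.c.0 | (0 | 0) has moves ··b··> v18
  v13 = 0 | (c.0 | a.0 + c.a.0) has moves ··a··> v17, ··c··> v19, ··c··> v20
  v14 = c.0 | (0 | a.0) has moves ··a··> v18, ··c··> v19
  v15 = c.0 | a.0 has moves ··a··> v21, ··c··> v20
  v16 = b.c.0 | 0 has moves ··b··> v21
  v17 = 0 | (c.0 | 0) has moves ··c··> v22
  v18 = c.0 | (0 | 0) has moves ··c··> v22
  v19 = 0 | (0 | a.0) has moves ··a··> v22
  v20 = 0 | a.0 has moves ··a··> v23
  v21 = c.0 | 0 has moves ··c··> v23
  v22 = 0 | (0 | 0) has moves deadlocked
  v23 = 0 | 0 has moves deadlocked
Coarsest stable partition (strong bisimilarity classes):
  B0 = {u0}
  B1 = {u3, u4}
  B2 = {u10, u6}
  B3 = {u12, u16}
  B4 = {u18, u21}
  B5 = {u22, u23, v22, v23}
  B6 = {u8, u9}
  B7 = {u14, u15}
  B8 = {u19, u20, v19, v20}
  B9 = {u2}
  B10 = {u7}
  B11 = {u11}
  B12 = {u17, v17, v18, v21}
  B13 = {u13, v13, v14, v15}
  B14 = {u5}
  B15 = {u1}
  B16 = {v0}
  B17 = {v2}
  B18 = {v8, v9}
  B19 = {v12, v16}
  B20 = {v5}
  B21 = {v11}
  B22 = {v7}
  B23 = {v3, v4}
  B24 = {v10, v6}
  B25 = {v1}
u0 ∈ B0, v0 ∈ B16 → different blocks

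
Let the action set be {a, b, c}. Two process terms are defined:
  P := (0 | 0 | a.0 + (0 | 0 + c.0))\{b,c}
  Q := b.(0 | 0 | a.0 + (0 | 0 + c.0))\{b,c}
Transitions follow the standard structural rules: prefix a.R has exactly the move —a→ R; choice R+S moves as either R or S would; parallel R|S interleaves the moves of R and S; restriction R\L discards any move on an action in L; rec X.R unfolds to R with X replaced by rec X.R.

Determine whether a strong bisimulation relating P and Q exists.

P's transition system — 2 states:
  s0 = (0 | 0 | a.0 + (0 | 0 + c.0))\{b,c} has moves —a→ s1
  s1 = (0 | 0 | 0)\{b,c} has moves deadlocked
Q's transition system — 3 states:
  t0 = b.(0 | 0 | a.0 + (0 | 0 + c.0))\{b,c} has moves —b→ t1
  t1 = (0 | 0 | a.0 + (0 | 0 + c.0))\{b,c} has moves —a→ t2
  t2 = (0 | 0 | 0)\{b,c} has moves deadlocked
Partition-refinement fixed point:
  B0 = {s0, t1}
  B1 = {s1, t2}
  B2 = {t0}
s0 ∈ B0, t0 ∈ B2 → different blocks

not bisimilar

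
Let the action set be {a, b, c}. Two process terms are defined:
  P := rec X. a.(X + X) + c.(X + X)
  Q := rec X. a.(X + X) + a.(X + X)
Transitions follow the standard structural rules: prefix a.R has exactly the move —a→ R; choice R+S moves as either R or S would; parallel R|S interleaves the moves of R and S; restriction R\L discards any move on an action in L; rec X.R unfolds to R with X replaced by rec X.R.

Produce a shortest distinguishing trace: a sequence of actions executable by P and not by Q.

LTS(P): 2 reachable states
  m0 = rec X. a.(X + X) + c.(X + X) → =a=> m1, =c=> m1
  m1 = (rec X. a.(X + X) + c.(X + X)) + (rec X. a.(X + X) + c.(X + X)) → =a=> m1, =c=> m1
LTS(Q): 2 reachable states
  n0 = rec X. a.(X + X) + a.(X + X) → =a=> n1
  n1 = (rec X. a.(X + X) + a.(X + X)) + (rec X. a.(X + X) + a.(X + X)) → =a=> n1
Run σ = ⟨c⟩ on P: start {m0}
  step 1 (c): {m1}
  P completes σ.
Run σ = ⟨c⟩ on Q: start {n0}
  step 1 (c): no successor for Q

c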